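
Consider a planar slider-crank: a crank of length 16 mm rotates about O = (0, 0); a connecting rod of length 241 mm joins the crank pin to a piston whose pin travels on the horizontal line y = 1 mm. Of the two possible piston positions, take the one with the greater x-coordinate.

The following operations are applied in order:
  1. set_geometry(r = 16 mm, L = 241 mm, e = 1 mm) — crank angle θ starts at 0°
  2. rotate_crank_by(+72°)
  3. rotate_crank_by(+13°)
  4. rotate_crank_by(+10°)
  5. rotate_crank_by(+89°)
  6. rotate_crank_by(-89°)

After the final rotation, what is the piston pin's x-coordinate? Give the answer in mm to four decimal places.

239.1420

set_geometry: r = 16 mm, L = 241 mm, e = 1 mm; θ ← 0°
rotate_crank_by(+72°): θ ← 0° +72° = 72°
rotate_crank_by(+13°): θ ← 72° +13° = 85°
rotate_crank_by(+10°): θ ← 85° +10° = 95°
rotate_crank_by(+89°): θ ← 95° +89° = 184°
rotate_crank_by(-89°): θ ← 184° -89° = 95°
crank pin P = (r cos θ, r sin θ) = (-1.394492, 15.939115)
h = r sin θ − e = 15.939115 − 1 = 14.939115
x = r cos θ + √(L² − h²) = -1.394492 + √(58081.0 − 223.1772) = -1.394492 + 240.536531 = 239.142039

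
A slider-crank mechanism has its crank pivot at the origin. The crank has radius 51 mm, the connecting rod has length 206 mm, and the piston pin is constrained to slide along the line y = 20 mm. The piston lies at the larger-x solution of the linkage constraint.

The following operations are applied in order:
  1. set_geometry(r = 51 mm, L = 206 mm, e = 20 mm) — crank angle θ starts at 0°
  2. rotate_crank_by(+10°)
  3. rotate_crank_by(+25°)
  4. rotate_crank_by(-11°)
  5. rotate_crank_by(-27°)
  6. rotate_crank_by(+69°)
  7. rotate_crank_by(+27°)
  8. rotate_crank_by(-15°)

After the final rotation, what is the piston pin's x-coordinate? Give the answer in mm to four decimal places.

set_geometry: r = 51 mm, L = 206 mm, e = 20 mm; θ ← 0°
rotate_crank_by(+10°): θ ← 0° +10° = 10°
rotate_crank_by(+25°): θ ← 10° +25° = 35°
rotate_crank_by(-11°): θ ← 35° -11° = 24°
rotate_crank_by(-27°): θ ← 24° -27° = -3°
rotate_crank_by(+69°): θ ← -3° +69° = 66°
rotate_crank_by(+27°): θ ← 66° +27° = 93°
rotate_crank_by(-15°): θ ← 93° -15° = 78°
crank pin P = (r cos θ, r sin θ) = (10.603496, 49.885528)
h = r sin θ − e = 49.885528 − 20 = 29.885528
x = r cos θ + √(L² − h²) = 10.603496 + √(42436.0 − 893.1448) = 10.603496 + 203.820645 = 214.424141

214.4241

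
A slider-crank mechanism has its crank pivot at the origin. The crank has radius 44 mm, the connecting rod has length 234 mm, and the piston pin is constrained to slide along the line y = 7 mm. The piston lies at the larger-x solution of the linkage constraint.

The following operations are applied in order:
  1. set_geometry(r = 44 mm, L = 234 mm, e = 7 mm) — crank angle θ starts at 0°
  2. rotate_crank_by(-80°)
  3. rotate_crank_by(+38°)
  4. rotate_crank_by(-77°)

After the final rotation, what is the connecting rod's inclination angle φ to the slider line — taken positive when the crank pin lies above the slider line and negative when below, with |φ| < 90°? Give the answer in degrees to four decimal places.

-11.2081

set_geometry: r = 44 mm, L = 234 mm, e = 7 mm; θ ← 0°
rotate_crank_by(-80°): θ ← 0° -80° = -80°
rotate_crank_by(+38°): θ ← -80° +38° = -42°
rotate_crank_by(-77°): θ ← -42° -77° = -119°
crank pin P = (r cos θ, r sin θ) = (-21.331623, -38.483267)
h = r sin θ − e = -38.483267 − 7 = -45.483267
sin φ = h / L = -45.483267 / 234 = -0.19437294
φ = arcsin(-0.19437294) = -11.208095°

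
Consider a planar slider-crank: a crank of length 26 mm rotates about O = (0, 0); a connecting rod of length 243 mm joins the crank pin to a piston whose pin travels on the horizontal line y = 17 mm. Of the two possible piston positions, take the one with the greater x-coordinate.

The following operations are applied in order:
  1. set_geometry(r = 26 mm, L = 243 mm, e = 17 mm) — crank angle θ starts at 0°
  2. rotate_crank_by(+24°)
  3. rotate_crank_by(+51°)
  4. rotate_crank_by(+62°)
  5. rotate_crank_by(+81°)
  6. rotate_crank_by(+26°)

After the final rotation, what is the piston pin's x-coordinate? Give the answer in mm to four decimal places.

set_geometry: r = 26 mm, L = 243 mm, e = 17 mm; θ ← 0°
rotate_crank_by(+24°): θ ← 0° +24° = 24°
rotate_crank_by(+51°): θ ← 24° +51° = 75°
rotate_crank_by(+62°): θ ← 75° +62° = 137°
rotate_crank_by(+81°): θ ← 137° +81° = 218°
rotate_crank_by(+26°): θ ← 218° +26° = 244°
crank pin P = (r cos θ, r sin θ) = (-11.397650, -23.368645)
h = r sin θ − e = -23.368645 − 17 = -40.368645
x = r cos θ + √(L² − h²) = -11.397650 + √(59049.0 − 1629.6275) = -11.397650 + 239.623397 = 228.225747

228.2257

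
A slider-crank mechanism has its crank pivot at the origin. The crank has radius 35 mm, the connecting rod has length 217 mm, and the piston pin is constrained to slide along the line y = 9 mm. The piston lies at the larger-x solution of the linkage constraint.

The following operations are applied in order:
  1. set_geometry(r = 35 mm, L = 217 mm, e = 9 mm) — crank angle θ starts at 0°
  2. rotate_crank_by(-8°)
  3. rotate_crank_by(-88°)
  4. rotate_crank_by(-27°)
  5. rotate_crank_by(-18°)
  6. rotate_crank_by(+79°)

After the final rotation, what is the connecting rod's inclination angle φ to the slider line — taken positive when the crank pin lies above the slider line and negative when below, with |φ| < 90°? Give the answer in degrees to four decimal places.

set_geometry: r = 35 mm, L = 217 mm, e = 9 mm; θ ← 0°
rotate_crank_by(-8°): θ ← 0° -8° = -8°
rotate_crank_by(-88°): θ ← -8° -88° = -96°
rotate_crank_by(-27°): θ ← -96° -27° = -123°
rotate_crank_by(-18°): θ ← -123° -18° = -141°
rotate_crank_by(+79°): θ ← -141° +79° = -62°
crank pin P = (r cos θ, r sin θ) = (16.431505, -30.903166)
h = r sin θ − e = -30.903166 − 9 = -39.903166
sin φ = h / L = -39.903166 / 217 = -0.18388556
φ = arcsin(-0.18388556) = -10.596165°

-10.5962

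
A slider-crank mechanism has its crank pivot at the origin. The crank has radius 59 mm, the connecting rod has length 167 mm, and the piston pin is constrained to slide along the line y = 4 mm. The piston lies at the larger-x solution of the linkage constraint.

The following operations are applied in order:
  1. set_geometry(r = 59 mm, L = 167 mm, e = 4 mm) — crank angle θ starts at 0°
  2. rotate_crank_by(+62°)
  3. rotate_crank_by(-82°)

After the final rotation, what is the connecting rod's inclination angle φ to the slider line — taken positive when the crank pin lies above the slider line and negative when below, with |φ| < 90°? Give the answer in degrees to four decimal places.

-8.3249

set_geometry: r = 59 mm, L = 167 mm, e = 4 mm; θ ← 0°
rotate_crank_by(+62°): θ ← 0° +62° = 62°
rotate_crank_by(-82°): θ ← 62° -82° = -20°
crank pin P = (r cos θ, r sin θ) = (55.441865, -20.179188)
h = r sin θ − e = -20.179188 − 4 = -24.179188
sin φ = h / L = -24.179188 / 167 = -0.14478556
φ = arcsin(-0.14478556) = -8.324862°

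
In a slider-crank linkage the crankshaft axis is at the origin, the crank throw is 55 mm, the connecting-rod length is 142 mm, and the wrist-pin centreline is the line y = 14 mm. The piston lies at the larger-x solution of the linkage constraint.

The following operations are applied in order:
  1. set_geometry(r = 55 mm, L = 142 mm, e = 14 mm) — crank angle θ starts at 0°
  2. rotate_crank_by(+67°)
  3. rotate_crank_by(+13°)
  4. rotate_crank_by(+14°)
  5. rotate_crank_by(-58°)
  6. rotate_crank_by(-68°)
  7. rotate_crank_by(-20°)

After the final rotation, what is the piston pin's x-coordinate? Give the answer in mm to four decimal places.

163.7693

set_geometry: r = 55 mm, L = 142 mm, e = 14 mm; θ ← 0°
rotate_crank_by(+67°): θ ← 0° +67° = 67°
rotate_crank_by(+13°): θ ← 67° +13° = 80°
rotate_crank_by(+14°): θ ← 80° +14° = 94°
rotate_crank_by(-58°): θ ← 94° -58° = 36°
rotate_crank_by(-68°): θ ← 36° -68° = -32°
rotate_crank_by(-20°): θ ← -32° -20° = -52°
crank pin P = (r cos θ, r sin θ) = (33.861381, -43.340591)
h = r sin θ − e = -43.340591 − 14 = -57.340591
x = r cos θ + √(L² − h²) = 33.861381 + √(20164.0 − 3287.9434) = 33.861381 + 129.907877 = 163.769258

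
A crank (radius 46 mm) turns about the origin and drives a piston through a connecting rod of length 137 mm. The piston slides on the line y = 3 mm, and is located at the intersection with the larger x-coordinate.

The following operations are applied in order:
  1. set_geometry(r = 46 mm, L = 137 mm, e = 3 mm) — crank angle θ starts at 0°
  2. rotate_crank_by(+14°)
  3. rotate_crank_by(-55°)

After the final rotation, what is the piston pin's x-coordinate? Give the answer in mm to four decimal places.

167.6383

set_geometry: r = 46 mm, L = 137 mm, e = 3 mm; θ ← 0°
rotate_crank_by(+14°): θ ← 0° +14° = 14°
rotate_crank_by(-55°): θ ← 14° -55° = -41°
crank pin P = (r cos θ, r sin θ) = (34.716641, -30.178715)
h = r sin θ − e = -30.178715 − 3 = -33.178715
x = r cos θ + √(L² − h²) = 34.716641 + √(18769.0 − 1100.8272) = 34.716641 + 132.921679 = 167.638320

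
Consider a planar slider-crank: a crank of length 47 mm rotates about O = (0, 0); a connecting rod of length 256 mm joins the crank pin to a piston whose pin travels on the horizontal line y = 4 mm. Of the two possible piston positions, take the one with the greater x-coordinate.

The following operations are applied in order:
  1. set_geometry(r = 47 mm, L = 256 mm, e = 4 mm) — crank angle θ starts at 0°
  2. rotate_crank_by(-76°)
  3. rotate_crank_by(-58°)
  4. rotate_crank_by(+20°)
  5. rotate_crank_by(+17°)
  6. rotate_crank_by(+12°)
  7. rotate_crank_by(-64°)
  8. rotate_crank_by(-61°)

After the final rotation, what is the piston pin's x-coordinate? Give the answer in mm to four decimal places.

214.5530

set_geometry: r = 47 mm, L = 256 mm, e = 4 mm; θ ← 0°
rotate_crank_by(-76°): θ ← 0° -76° = -76°
rotate_crank_by(-58°): θ ← -76° -58° = -134°
rotate_crank_by(+20°): θ ← -134° +20° = -114°
rotate_crank_by(+17°): θ ← -114° +17° = -97°
rotate_crank_by(+12°): θ ← -97° +12° = -85°
rotate_crank_by(-64°): θ ← -85° -64° = -149°
rotate_crank_by(-61°): θ ← -149° -61° = -210°
crank pin P = (r cos θ, r sin θ) = (-40.703194, 23.500000)
h = r sin θ − e = 23.500000 − 4 = 19.500000
x = r cos θ + √(L² − h²) = -40.703194 + √(65536.0 − 380.2500) = -40.703194 + 255.256244 = 214.553050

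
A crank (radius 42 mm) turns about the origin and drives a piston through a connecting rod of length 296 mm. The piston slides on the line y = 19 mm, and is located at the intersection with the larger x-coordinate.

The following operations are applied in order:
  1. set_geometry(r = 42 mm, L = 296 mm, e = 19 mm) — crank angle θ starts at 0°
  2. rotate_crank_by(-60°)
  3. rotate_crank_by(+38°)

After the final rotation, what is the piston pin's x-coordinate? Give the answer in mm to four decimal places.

set_geometry: r = 42 mm, L = 296 mm, e = 19 mm; θ ← 0°
rotate_crank_by(-60°): θ ← 0° -60° = -60°
rotate_crank_by(+38°): θ ← -60° +38° = -22°
crank pin P = (r cos θ, r sin θ) = (38.941722, -15.733477)
h = r sin θ − e = -15.733477 − 19 = -34.733477
x = r cos θ + √(L² − h²) = 38.941722 + √(87616.0 − 1206.4144) = 38.941722 + 293.955074 = 332.896796

332.8968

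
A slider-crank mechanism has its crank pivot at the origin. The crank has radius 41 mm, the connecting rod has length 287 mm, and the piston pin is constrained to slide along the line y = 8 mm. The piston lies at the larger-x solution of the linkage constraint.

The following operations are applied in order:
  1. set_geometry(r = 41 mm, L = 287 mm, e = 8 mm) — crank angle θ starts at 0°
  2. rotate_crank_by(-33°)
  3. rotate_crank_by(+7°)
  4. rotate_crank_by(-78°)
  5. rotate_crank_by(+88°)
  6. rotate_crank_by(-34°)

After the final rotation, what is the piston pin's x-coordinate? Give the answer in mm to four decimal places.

set_geometry: r = 41 mm, L = 287 mm, e = 8 mm; θ ← 0°
rotate_crank_by(-33°): θ ← 0° -33° = -33°
rotate_crank_by(+7°): θ ← -33° +7° = -26°
rotate_crank_by(-78°): θ ← -26° -78° = -104°
rotate_crank_by(+88°): θ ← -104° +88° = -16°
rotate_crank_by(-34°): θ ← -16° -34° = -50°
crank pin P = (r cos θ, r sin θ) = (26.354292, -31.407822)
h = r sin θ − e = -31.407822 − 8 = -39.407822
x = r cos θ + √(L² − h²) = 26.354292 + √(82369.0 − 1552.9764) = 26.354292 + 284.281592 = 310.635884

310.6359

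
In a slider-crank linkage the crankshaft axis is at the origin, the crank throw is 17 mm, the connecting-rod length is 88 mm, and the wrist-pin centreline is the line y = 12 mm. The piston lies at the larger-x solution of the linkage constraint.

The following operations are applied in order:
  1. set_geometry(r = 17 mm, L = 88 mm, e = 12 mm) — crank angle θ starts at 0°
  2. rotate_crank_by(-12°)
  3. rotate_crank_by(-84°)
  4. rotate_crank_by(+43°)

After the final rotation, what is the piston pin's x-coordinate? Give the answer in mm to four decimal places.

set_geometry: r = 17 mm, L = 88 mm, e = 12 mm; θ ← 0°
rotate_crank_by(-12°): θ ← 0° -12° = -12°
rotate_crank_by(-84°): θ ← -12° -84° = -96°
rotate_crank_by(+43°): θ ← -96° +43° = -53°
crank pin P = (r cos θ, r sin θ) = (10.230855, -13.576804)
h = r sin θ − e = -13.576804 − 12 = -25.576804
x = r cos θ + √(L² − h²) = 10.230855 + √(7744.0 − 654.1729) = 10.230855 + 84.201111 = 94.431967

94.4320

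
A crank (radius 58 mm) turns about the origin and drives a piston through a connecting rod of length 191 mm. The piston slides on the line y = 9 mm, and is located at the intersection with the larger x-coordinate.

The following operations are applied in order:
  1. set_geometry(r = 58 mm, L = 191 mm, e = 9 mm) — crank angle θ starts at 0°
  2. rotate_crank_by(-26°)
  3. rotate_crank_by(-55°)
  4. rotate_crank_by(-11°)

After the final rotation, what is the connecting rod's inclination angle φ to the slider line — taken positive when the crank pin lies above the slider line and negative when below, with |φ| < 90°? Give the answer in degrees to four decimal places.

-20.5240

set_geometry: r = 58 mm, L = 191 mm, e = 9 mm; θ ← 0°
rotate_crank_by(-26°): θ ← 0° -26° = -26°
rotate_crank_by(-55°): θ ← -26° -55° = -81°
rotate_crank_by(-11°): θ ← -81° -11° = -92°
crank pin P = (r cos θ, r sin θ) = (-2.024171, -57.964668)
h = r sin θ − e = -57.964668 − 9 = -66.964668
sin φ = h / L = -66.964668 / 191 = -0.35060036
φ = arcsin(-0.35060036) = -20.524040°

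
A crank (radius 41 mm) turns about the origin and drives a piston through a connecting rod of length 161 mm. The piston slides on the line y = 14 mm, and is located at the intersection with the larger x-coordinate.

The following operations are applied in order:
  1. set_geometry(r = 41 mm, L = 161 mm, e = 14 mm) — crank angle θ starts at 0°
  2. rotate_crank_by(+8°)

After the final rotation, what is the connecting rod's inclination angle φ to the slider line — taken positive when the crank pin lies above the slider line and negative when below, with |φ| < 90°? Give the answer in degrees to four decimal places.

-2.9529

set_geometry: r = 41 mm, L = 161 mm, e = 14 mm; θ ← 0°
rotate_crank_by(+8°): θ ← 0° +8° = 8°
crank pin P = (r cos θ, r sin θ) = (40.600991, 5.706097)
h = r sin θ − e = 5.706097 − 14 = -8.293903
sin φ = h / L = -8.293903 / 161 = -0.05151492
φ = arcsin(-0.05151492) = -2.952895°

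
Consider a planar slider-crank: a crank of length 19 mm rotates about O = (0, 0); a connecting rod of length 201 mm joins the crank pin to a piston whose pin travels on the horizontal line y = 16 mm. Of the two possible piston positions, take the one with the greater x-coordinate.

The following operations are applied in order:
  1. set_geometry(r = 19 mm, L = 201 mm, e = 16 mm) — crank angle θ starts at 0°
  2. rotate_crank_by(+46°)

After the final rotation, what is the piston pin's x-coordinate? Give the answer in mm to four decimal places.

set_geometry: r = 19 mm, L = 201 mm, e = 16 mm; θ ← 0°
rotate_crank_by(+46°): θ ← 0° +46° = 46°
crank pin P = (r cos θ, r sin θ) = (13.198509, 13.667456)
h = r sin θ − e = 13.667456 − 16 = -2.332544
x = r cos θ + √(L² − h²) = 13.198509 + √(40401.0 − 5.4408) = 13.198509 + 200.986465 = 214.184974

214.1850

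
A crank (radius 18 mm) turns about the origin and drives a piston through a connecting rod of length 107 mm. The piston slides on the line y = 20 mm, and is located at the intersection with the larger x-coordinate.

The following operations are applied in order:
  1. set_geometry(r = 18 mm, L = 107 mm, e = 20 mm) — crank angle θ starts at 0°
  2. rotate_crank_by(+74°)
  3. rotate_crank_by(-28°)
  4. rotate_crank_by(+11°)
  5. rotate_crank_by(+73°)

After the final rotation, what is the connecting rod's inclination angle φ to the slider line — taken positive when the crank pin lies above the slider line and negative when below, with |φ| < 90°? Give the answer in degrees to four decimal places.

set_geometry: r = 18 mm, L = 107 mm, e = 20 mm; θ ← 0°
rotate_crank_by(+74°): θ ← 0° +74° = 74°
rotate_crank_by(-28°): θ ← 74° -28° = 46°
rotate_crank_by(+11°): θ ← 46° +11° = 57°
rotate_crank_by(+73°): θ ← 57° +73° = 130°
crank pin P = (r cos θ, r sin θ) = (-11.570177, 13.788800)
h = r sin θ − e = 13.788800 − 20 = -6.211200
sin φ = h / L = -6.211200 / 107 = -0.05804860
φ = arcsin(-0.05804860) = -3.327810°

-3.3278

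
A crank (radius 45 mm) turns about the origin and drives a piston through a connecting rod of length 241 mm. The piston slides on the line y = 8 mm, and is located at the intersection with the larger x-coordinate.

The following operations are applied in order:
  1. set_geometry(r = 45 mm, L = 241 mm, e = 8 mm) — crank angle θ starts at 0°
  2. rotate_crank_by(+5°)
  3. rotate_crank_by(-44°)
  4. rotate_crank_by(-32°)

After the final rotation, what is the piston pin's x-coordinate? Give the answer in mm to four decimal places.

250.2898

set_geometry: r = 45 mm, L = 241 mm, e = 8 mm; θ ← 0°
rotate_crank_by(+5°): θ ← 0° +5° = 5°
rotate_crank_by(-44°): θ ← 5° -44° = -39°
rotate_crank_by(-32°): θ ← -39° -32° = -71°
crank pin P = (r cos θ, r sin θ) = (14.650567, -42.548336)
h = r sin θ − e = -42.548336 − 8 = -50.548336
x = r cos θ + √(L² − h²) = 14.650567 + √(58081.0 − 2555.1343) = 14.650567 + 235.639270 = 250.289837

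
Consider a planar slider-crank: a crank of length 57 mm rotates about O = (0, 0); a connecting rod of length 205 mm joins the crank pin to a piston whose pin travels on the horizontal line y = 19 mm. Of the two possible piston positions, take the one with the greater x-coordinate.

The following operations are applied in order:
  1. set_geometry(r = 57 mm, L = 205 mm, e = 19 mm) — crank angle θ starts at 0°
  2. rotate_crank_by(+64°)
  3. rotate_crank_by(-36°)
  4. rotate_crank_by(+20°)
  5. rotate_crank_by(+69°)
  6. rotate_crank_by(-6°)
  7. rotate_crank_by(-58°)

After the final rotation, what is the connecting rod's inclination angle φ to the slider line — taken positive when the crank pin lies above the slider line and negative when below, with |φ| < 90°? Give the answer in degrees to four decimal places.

set_geometry: r = 57 mm, L = 205 mm, e = 19 mm; θ ← 0°
rotate_crank_by(+64°): θ ← 0° +64° = 64°
rotate_crank_by(-36°): θ ← 64° -36° = 28°
rotate_crank_by(+20°): θ ← 28° +20° = 48°
rotate_crank_by(+69°): θ ← 48° +69° = 117°
rotate_crank_by(-6°): θ ← 117° -6° = 111°
rotate_crank_by(-58°): θ ← 111° -58° = 53°
crank pin P = (r cos θ, r sin θ) = (34.303456, 45.522224)
h = r sin θ − e = 45.522224 − 19 = 26.522224
sin φ = h / L = 26.522224 / 205 = 0.12937670
φ = arcsin(0.12937670) = 7.433576°

7.4336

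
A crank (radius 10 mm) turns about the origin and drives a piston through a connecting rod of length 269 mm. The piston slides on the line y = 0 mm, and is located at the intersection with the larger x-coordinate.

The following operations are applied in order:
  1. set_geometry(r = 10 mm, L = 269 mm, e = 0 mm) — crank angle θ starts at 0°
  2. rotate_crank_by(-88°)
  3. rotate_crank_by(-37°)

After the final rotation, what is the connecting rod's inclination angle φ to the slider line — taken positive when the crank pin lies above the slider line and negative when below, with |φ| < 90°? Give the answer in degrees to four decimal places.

-1.7450

set_geometry: r = 10 mm, L = 269 mm, e = 0 mm; θ ← 0°
rotate_crank_by(-88°): θ ← 0° -88° = -88°
rotate_crank_by(-37°): θ ← -88° -37° = -125°
crank pin P = (r cos θ, r sin θ) = (-5.735764, -8.191520)
h = r sin θ − e = -8.191520 − 0 = -8.191520
sin φ = h / L = -8.191520 / 269 = -0.03045175
φ = arcsin(-0.03045175) = -1.745026°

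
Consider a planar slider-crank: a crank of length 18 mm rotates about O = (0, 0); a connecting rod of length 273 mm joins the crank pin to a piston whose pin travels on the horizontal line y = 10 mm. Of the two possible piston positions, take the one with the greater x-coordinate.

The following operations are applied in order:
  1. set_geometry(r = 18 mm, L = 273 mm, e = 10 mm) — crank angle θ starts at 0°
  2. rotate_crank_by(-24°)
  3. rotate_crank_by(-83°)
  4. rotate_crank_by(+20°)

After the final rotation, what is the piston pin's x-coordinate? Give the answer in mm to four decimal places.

272.5049

set_geometry: r = 18 mm, L = 273 mm, e = 10 mm; θ ← 0°
rotate_crank_by(-24°): θ ← 0° -24° = -24°
rotate_crank_by(-83°): θ ← -24° -83° = -107°
rotate_crank_by(+20°): θ ← -107° +20° = -87°
crank pin P = (r cos θ, r sin θ) = (0.942047, -17.975332)
h = r sin θ − e = -17.975332 − 10 = -27.975332
x = r cos θ + √(L² − h²) = 0.942047 + √(74529.0 − 782.6192) = 0.942047 + 271.562849 = 272.504896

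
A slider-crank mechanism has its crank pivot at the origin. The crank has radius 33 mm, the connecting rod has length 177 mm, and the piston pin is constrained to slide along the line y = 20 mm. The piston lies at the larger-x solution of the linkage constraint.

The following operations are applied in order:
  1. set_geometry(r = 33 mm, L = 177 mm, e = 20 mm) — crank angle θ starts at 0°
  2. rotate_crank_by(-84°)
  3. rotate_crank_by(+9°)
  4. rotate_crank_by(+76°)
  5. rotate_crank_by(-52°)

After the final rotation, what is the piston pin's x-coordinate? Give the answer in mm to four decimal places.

set_geometry: r = 33 mm, L = 177 mm, e = 20 mm; θ ← 0°
rotate_crank_by(-84°): θ ← 0° -84° = -84°
rotate_crank_by(+9°): θ ← -84° +9° = -75°
rotate_crank_by(+76°): θ ← -75° +76° = 1°
rotate_crank_by(-52°): θ ← 1° -52° = -51°
crank pin P = (r cos θ, r sin θ) = (20.767573, -25.645817)
h = r sin θ − e = -25.645817 − 20 = -45.645817
x = r cos θ + √(L² − h²) = 20.767573 + √(31329.0 − 2083.5406) = 20.767573 + 171.013039 = 191.780612

191.7806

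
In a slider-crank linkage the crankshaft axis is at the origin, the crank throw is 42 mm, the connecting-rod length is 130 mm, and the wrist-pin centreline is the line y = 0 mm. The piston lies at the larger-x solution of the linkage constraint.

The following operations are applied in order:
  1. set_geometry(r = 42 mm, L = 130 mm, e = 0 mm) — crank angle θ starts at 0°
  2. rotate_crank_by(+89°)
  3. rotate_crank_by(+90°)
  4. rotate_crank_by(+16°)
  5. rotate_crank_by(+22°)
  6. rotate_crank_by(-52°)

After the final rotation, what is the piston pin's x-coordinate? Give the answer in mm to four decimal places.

set_geometry: r = 42 mm, L = 130 mm, e = 0 mm; θ ← 0°
rotate_crank_by(+89°): θ ← 0° +89° = 89°
rotate_crank_by(+90°): θ ← 89° +90° = 179°
rotate_crank_by(+16°): θ ← 179° +16° = 195°
rotate_crank_by(+22°): θ ← 195° +22° = 217°
rotate_crank_by(-52°): θ ← 217° -52° = 165°
crank pin P = (r cos θ, r sin θ) = (-40.568885, 10.870400)
h = r sin θ − e = 10.870400 − 0 = 10.870400
x = r cos θ + √(L² − h²) = -40.568885 + √(16900.0 − 118.1656) = -40.568885 + 129.544720 = 88.975835

88.9758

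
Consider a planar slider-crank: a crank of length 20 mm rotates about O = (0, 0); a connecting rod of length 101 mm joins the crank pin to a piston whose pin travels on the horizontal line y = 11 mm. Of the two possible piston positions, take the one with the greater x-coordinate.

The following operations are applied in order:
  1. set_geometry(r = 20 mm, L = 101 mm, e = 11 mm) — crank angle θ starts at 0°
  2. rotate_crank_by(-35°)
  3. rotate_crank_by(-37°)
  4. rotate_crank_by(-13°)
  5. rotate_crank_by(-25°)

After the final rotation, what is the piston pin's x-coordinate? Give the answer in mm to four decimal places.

set_geometry: r = 20 mm, L = 101 mm, e = 11 mm; θ ← 0°
rotate_crank_by(-35°): θ ← 0° -35° = -35°
rotate_crank_by(-37°): θ ← -35° -37° = -72°
rotate_crank_by(-13°): θ ← -72° -13° = -85°
rotate_crank_by(-25°): θ ← -85° -25° = -110°
crank pin P = (r cos θ, r sin θ) = (-6.840403, -18.793852)
h = r sin θ − e = -18.793852 − 11 = -29.793852
x = r cos θ + √(L² − h²) = -6.840403 + √(10201.0 − 887.6736) = -6.840403 + 96.505577 = 89.665174

89.6652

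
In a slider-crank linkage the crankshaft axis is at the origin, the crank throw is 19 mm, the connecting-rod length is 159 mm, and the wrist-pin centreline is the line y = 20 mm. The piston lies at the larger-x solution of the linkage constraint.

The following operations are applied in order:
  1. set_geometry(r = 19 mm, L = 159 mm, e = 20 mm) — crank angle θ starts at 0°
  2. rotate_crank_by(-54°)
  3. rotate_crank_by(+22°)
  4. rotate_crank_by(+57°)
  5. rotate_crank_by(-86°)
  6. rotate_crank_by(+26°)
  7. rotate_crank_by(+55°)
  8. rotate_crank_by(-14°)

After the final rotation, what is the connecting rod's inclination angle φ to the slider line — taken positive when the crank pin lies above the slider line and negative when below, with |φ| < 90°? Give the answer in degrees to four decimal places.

set_geometry: r = 19 mm, L = 159 mm, e = 20 mm; θ ← 0°
rotate_crank_by(-54°): θ ← 0° -54° = -54°
rotate_crank_by(+22°): θ ← -54° +22° = -32°
rotate_crank_by(+57°): θ ← -32° +57° = 25°
rotate_crank_by(-86°): θ ← 25° -86° = -61°
rotate_crank_by(+26°): θ ← -61° +26° = -35°
rotate_crank_by(+55°): θ ← -35° +55° = 20°
rotate_crank_by(-14°): θ ← 20° -14° = 6°
crank pin P = (r cos θ, r sin θ) = (18.895916, 1.986041)
h = r sin θ − e = 1.986041 − 20 = -18.013959
sin φ = h / L = -18.013959 / 159 = -0.11329534
φ = arcsin(-0.11329534) = -6.505313°

-6.5053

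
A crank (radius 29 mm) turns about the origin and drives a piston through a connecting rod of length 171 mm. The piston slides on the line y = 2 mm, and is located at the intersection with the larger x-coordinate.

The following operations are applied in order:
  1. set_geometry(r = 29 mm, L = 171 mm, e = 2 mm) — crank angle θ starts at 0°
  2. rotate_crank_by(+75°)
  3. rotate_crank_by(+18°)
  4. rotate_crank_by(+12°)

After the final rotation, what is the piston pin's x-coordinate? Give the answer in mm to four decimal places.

set_geometry: r = 29 mm, L = 171 mm, e = 2 mm; θ ← 0°
rotate_crank_by(+75°): θ ← 0° +75° = 75°
rotate_crank_by(+18°): θ ← 75° +18° = 93°
rotate_crank_by(+12°): θ ← 93° +12° = 105°
crank pin P = (r cos θ, r sin θ) = (-7.505752, 28.011849)
h = r sin θ − e = 28.011849 − 2 = 26.011849
x = r cos θ + √(L² − h²) = -7.505752 + √(29241.0 − 676.6163) = -7.505752 + 169.010011 = 161.504258

161.5043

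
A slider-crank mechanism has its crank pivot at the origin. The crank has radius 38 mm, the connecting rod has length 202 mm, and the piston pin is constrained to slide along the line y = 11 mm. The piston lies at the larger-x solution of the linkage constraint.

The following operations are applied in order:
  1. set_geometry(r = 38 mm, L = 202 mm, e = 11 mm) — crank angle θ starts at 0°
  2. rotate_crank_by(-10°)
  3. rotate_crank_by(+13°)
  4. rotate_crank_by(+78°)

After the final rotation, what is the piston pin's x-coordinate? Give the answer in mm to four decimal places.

206.1945

set_geometry: r = 38 mm, L = 202 mm, e = 11 mm; θ ← 0°
rotate_crank_by(-10°): θ ← 0° -10° = -10°
rotate_crank_by(+13°): θ ← -10° +13° = 3°
rotate_crank_by(+78°): θ ← 3° +78° = 81°
crank pin P = (r cos θ, r sin θ) = (5.944510, 37.532157)
h = r sin θ − e = 37.532157 − 11 = 26.532157
x = r cos θ + √(L² − h²) = 5.944510 + √(40804.0 − 703.9554) = 5.944510 + 200.249955 = 206.194465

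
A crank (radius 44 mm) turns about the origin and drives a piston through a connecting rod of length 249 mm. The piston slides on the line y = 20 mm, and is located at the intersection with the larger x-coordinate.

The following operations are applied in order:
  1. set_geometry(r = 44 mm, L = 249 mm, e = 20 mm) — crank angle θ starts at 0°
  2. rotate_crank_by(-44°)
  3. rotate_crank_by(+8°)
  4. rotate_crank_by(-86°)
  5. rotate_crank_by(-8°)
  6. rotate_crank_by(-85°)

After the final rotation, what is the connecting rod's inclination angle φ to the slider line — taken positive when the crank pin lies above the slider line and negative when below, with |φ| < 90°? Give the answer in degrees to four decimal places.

1.2052

set_geometry: r = 44 mm, L = 249 mm, e = 20 mm; θ ← 0°
rotate_crank_by(-44°): θ ← 0° -44° = -44°
rotate_crank_by(+8°): θ ← -44° +8° = -36°
rotate_crank_by(-86°): θ ← -36° -86° = -122°
rotate_crank_by(-8°): θ ← -122° -8° = -130°
rotate_crank_by(-85°): θ ← -130° -85° = -215°
crank pin P = (r cos θ, r sin θ) = (-36.042690, 25.237363)
h = r sin θ − e = 25.237363 − 20 = 5.237363
sin φ = h / L = 5.237363 / 249 = 0.02103359
φ = arcsin(0.02103359) = 1.205225°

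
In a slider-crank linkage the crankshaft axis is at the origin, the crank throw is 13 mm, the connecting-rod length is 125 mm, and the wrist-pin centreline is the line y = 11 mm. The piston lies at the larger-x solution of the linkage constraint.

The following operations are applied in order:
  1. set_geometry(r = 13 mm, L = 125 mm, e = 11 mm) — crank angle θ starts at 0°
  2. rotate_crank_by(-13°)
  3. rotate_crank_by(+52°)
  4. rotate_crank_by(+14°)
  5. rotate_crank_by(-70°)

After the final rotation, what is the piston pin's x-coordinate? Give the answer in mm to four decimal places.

set_geometry: r = 13 mm, L = 125 mm, e = 11 mm; θ ← 0°
rotate_crank_by(-13°): θ ← 0° -13° = -13°
rotate_crank_by(+52°): θ ← -13° +52° = 39°
rotate_crank_by(+14°): θ ← 39° +14° = 53°
rotate_crank_by(-70°): θ ← 53° -70° = -17°
crank pin P = (r cos θ, r sin θ) = (12.431962, -3.800832)
h = r sin θ − e = -3.800832 − 11 = -14.800832
x = r cos θ + √(L² − h²) = 12.431962 + √(15625.0 − 219.0646) = 12.431962 + 124.120648 = 136.552610

136.5526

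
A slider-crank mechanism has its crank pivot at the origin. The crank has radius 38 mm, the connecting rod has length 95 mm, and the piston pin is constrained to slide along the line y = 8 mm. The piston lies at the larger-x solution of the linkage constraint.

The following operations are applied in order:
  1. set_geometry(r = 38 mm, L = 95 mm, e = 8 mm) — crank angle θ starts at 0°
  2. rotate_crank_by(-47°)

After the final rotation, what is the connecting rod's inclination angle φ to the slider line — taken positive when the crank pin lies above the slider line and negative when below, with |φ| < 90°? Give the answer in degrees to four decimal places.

set_geometry: r = 38 mm, L = 95 mm, e = 8 mm; θ ← 0°
rotate_crank_by(-47°): θ ← 0° -47° = -47°
crank pin P = (r cos θ, r sin θ) = (25.915938, -27.791441)
h = r sin θ − e = -27.791441 − 8 = -35.791441
sin φ = h / L = -35.791441 / 95 = -0.37675201
φ = arcsin(-0.37675201) = -22.132639°

-22.1326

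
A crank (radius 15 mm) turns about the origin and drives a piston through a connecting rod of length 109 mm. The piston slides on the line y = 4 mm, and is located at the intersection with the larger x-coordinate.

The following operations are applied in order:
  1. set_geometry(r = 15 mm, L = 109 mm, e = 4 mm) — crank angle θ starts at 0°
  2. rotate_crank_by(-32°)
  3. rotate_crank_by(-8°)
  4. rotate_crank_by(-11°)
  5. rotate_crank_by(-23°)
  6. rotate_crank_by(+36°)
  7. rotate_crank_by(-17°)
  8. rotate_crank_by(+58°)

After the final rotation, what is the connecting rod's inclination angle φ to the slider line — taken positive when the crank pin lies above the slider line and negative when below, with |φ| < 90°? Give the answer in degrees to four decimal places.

set_geometry: r = 15 mm, L = 109 mm, e = 4 mm; θ ← 0°
rotate_crank_by(-32°): θ ← 0° -32° = -32°
rotate_crank_by(-8°): θ ← -32° -8° = -40°
rotate_crank_by(-11°): θ ← -40° -11° = -51°
rotate_crank_by(-23°): θ ← -51° -23° = -74°
rotate_crank_by(+36°): θ ← -74° +36° = -38°
rotate_crank_by(-17°): θ ← -38° -17° = -55°
rotate_crank_by(+58°): θ ← -55° +58° = 3°
crank pin P = (r cos θ, r sin θ) = (14.979443, 0.785039)
h = r sin θ − e = 0.785039 − 4 = -3.214961
sin φ = h / L = -3.214961 / 109 = -0.02949505
φ = arcsin(-0.02949505) = -1.690187°

-1.6902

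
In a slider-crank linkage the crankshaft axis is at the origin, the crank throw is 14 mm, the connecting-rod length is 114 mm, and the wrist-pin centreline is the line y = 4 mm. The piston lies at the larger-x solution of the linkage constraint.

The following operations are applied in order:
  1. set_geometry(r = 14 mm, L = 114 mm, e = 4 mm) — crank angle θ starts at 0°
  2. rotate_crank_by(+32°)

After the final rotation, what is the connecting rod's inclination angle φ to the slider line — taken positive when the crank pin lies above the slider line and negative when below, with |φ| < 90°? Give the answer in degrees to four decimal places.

1.7186

set_geometry: r = 14 mm, L = 114 mm, e = 4 mm; θ ← 0°
rotate_crank_by(+32°): θ ← 0° +32° = 32°
crank pin P = (r cos θ, r sin θ) = (11.872673, 7.418870)
h = r sin θ − e = 7.418870 − 4 = 3.418870
sin φ = h / L = 3.418870 / 114 = 0.02999009
φ = arcsin(0.02999009) = 1.718563°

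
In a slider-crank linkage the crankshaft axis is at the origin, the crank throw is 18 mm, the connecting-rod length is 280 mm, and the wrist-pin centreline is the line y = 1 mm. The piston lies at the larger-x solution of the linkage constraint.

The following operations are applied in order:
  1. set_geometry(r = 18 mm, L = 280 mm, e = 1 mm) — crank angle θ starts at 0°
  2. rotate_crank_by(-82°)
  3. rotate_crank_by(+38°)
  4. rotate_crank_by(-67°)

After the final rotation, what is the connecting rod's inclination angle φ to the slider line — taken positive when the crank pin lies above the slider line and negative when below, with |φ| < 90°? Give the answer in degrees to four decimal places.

-3.6457

set_geometry: r = 18 mm, L = 280 mm, e = 1 mm; θ ← 0°
rotate_crank_by(-82°): θ ← 0° -82° = -82°
rotate_crank_by(+38°): θ ← -82° +38° = -44°
rotate_crank_by(-67°): θ ← -44° -67° = -111°
crank pin P = (r cos θ, r sin θ) = (-6.450623, -16.804448)
h = r sin θ − e = -16.804448 − 1 = -17.804448
sin φ = h / L = -17.804448 / 280 = -0.06358731
φ = arcsin(-0.06358731) = -3.645744°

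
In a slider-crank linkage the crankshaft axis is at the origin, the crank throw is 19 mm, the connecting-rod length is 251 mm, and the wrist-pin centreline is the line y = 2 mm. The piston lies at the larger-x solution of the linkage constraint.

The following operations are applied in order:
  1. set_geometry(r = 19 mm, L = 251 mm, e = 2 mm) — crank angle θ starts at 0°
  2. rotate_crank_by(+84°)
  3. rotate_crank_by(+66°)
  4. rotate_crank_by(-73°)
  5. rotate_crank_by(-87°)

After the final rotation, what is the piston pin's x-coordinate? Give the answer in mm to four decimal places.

269.6554

set_geometry: r = 19 mm, L = 251 mm, e = 2 mm; θ ← 0°
rotate_crank_by(+84°): θ ← 0° +84° = 84°
rotate_crank_by(+66°): θ ← 84° +66° = 150°
rotate_crank_by(-73°): θ ← 150° -73° = 77°
rotate_crank_by(-87°): θ ← 77° -87° = -10°
crank pin P = (r cos θ, r sin θ) = (18.711347, -3.299315)
h = r sin θ − e = -3.299315 − 2 = -5.299315
x = r cos θ + √(L² − h²) = 18.711347 + √(63001.0 − 28.0827) = 18.711347 + 250.944052 = 269.655399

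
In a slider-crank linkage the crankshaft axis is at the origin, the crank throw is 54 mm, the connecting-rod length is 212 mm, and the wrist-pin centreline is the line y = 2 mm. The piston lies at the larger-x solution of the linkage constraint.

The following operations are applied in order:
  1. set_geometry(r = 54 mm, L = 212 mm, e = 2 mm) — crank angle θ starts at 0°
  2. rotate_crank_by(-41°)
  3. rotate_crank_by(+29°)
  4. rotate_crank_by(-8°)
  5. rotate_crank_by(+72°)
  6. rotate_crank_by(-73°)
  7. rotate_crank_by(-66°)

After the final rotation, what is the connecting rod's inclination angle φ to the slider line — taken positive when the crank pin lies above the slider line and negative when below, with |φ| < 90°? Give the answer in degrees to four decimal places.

set_geometry: r = 54 mm, L = 212 mm, e = 2 mm; θ ← 0°
rotate_crank_by(-41°): θ ← 0° -41° = -41°
rotate_crank_by(+29°): θ ← -41° +29° = -12°
rotate_crank_by(-8°): θ ← -12° -8° = -20°
rotate_crank_by(+72°): θ ← -20° +72° = 52°
rotate_crank_by(-73°): θ ← 52° -73° = -21°
rotate_crank_by(-66°): θ ← -21° -66° = -87°
crank pin P = (r cos θ, r sin θ) = (2.826142, -53.925995)
h = r sin θ − e = -53.925995 − 2 = -55.925995
sin φ = h / L = -55.925995 / 212 = -0.26380186
φ = arcsin(-0.26380186) = -15.295771°

-15.2958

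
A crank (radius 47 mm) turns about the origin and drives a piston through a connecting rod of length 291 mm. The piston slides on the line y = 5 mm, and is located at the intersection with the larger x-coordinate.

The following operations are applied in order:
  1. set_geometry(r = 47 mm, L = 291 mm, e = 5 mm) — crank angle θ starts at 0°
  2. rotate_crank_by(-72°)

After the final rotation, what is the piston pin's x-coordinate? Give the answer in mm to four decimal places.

301.2483

set_geometry: r = 47 mm, L = 291 mm, e = 5 mm; θ ← 0°
rotate_crank_by(-72°): θ ← 0° -72° = -72°
crank pin P = (r cos θ, r sin θ) = (14.523799, -44.699656)
h = r sin θ − e = -44.699656 − 5 = -49.699656
x = r cos θ + √(L² − h²) = 14.523799 + √(84681.0 − 2470.0558) = 14.523799 + 286.724509 = 301.248308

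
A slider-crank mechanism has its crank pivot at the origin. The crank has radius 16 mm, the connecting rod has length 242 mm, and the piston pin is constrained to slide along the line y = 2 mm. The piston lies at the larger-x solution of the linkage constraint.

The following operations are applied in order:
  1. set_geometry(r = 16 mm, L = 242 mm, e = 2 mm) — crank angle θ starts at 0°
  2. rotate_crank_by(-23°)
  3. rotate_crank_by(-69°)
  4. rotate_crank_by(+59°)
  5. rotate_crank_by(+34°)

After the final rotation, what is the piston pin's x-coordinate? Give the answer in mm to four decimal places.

257.9914

set_geometry: r = 16 mm, L = 242 mm, e = 2 mm; θ ← 0°
rotate_crank_by(-23°): θ ← 0° -23° = -23°
rotate_crank_by(-69°): θ ← -23° -69° = -92°
rotate_crank_by(+59°): θ ← -92° +59° = -33°
rotate_crank_by(+34°): θ ← -33° +34° = 1°
crank pin P = (r cos θ, r sin θ) = (15.997563, 0.279239)
h = r sin θ − e = 0.279239 − 2 = -1.720761
x = r cos θ + √(L² − h²) = 15.997563 + √(58564.0 − 2.9610) = 15.997563 + 241.993882 = 257.991445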